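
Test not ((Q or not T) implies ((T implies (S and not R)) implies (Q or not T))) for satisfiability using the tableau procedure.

Unsatisfiable

Initial set: {not ((Q or not T) implies ((T implies (S and not R)) implies (Q or not T)))}.
not ((Q or not T) implies ((T implies (S and not R)) implies (Q or not T))): α-rule — add (Q or not T), not ((T implies (S and not R)) implies (Q or not T)).
not ((T implies (S and not R)) implies (Q or not T)): α-rule — add (T implies (S and not R)), not (Q or not T).
not (Q or not T): α-rule — add not Q, not not T.
(Q or not T): β-rule — branch into Q  //  not T.
  branch 1 (add Q):
    × closes — contains both Q and not Q.
  branch 2 (add not T):
    × closes — contains both T and not T.
All 2 branches close.
Every branch closed; the formula is unsatisfiable.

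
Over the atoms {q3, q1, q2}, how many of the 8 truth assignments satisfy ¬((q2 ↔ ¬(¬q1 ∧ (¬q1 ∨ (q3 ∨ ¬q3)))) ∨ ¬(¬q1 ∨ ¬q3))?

3

Initial set: {¬((q2 ↔ ¬(¬q1 ∧ (¬q1 ∨ (q3 ∨ ¬q3)))) ∨ ¬(¬q1 ∨ ¬q3))}.
¬((q2 ↔ ¬(¬q1 ∧ (¬q1 ∨ (q3 ∨ ¬q3)))) ∨ ¬(¬q1 ∨ ¬q3)): α-rule — add ¬(q2 ↔ ¬(¬q1 ∧ (¬q1 ∨ (q3 ∨ ¬q3)))), ¬¬(¬q1 ∨ ¬q3).
¬(q2 ↔ ¬(¬q1 ∧ (¬q1 ∨ (q3 ∨ ¬q3)))): β-rule — branch into q2, ¬¬(¬q1 ∧ (¬q1 ∨ (q3 ∨ ¬q3)))  //  ¬q2, ¬(¬q1 ∧ (¬q1 ∨ (q3 ∨ ¬q3))).
  branch 1 (add q2, ¬¬(¬q1 ∧ (¬q1 ∨ (q3 ∨ ¬q3)))):
    ¬¬(¬q1 ∧ (¬q1 ∨ (q3 ∨ ¬q3))): α-rule — add ¬q1, (¬q1 ∨ (q3 ∨ ¬q3)).
    ¬¬(¬q1 ∨ ¬q3): β-rule — branch into ¬q1  //  ¬q3.
      branch 1.1 (add ¬q1):
        (¬q1 ∨ (q3 ∨ ¬q3)): β-rule — branch into ¬q1  //  (q3 ∨ ¬q3).
          branch 1.1.1 (add ¬q1):
            ○ open, literals {q1=0, q2=1}.
          branch 1.1.2 (add (q3 ∨ ¬q3)):
            (q3 ∨ ¬q3): β-rule — branch into q3  //  ¬q3.
              branch 1.1.2.1 (add q3):
                ○ open, literals {q1=0, q2=1, q3=1}.
              branch 1.1.2.2 (add ¬q3):
                ○ open, literals {q1=0, q2=1, q3=0}.
      branch 1.2 (add ¬q3):
        (¬q1 ∨ (q3 ∨ ¬q3)): β-rule — branch into ¬q1  //  (q3 ∨ ¬q3).
          branch 1.2.1 (add ¬q1):
            ○ open, literals {q1=0, q2=1, q3=0}.
          branch 1.2.2 (add (q3 ∨ ¬q3)):
            (q3 ∨ ¬q3): β-rule — branch into q3  //  ¬q3.
              branch 1.2.2.1 (add q3):
                × closes — contains both q3 and ¬q3.
              branch 1.2.2.2 (add ¬q3):
                ○ open, literals {q1=0, q2=1, q3=0}.
  branch 2 (add ¬q2, ¬(¬q1 ∧ (¬q1 ∨ (q3 ∨ ¬q3)))):
    ¬¬(¬q1 ∨ ¬q3): β-rule — branch into ¬q1  //  ¬q3.
      branch 2.1 (add ¬q1):
        ¬(¬q1 ∧ (¬q1 ∨ (q3 ∨ ¬q3))): β-rule — branch into ¬¬q1  //  ¬(¬q1 ∨ (q3 ∨ ¬q3)).
          branch 2.1.1 (add ¬¬q1):
            × closes — contains both q1 and ¬q1.
          branch 2.1.2 (add ¬(¬q1 ∨ (q3 ∨ ¬q3))):
            ¬(¬q1 ∨ (q3 ∨ ¬q3)): α-rule — add ¬¬q1, ¬(q3 ∨ ¬q3).
            × closes — contains both q1 and ¬q1.
      branch 2.2 (add ¬q3):
        ¬(¬q1 ∧ (¬q1 ∨ (q3 ∨ ¬q3))): β-rule — branch into ¬¬q1  //  ¬(¬q1 ∨ (q3 ∨ ¬q3)).
          branch 2.2.1 (add ¬¬q1):
            ○ open, literals {q1=1, q2=0, q3=0}.
          branch 2.2.2 (add ¬(¬q1 ∨ (q3 ∨ ¬q3))):
            ¬(¬q1 ∨ (q3 ∨ ¬q3)): α-rule — add ¬¬q1, ¬(q3 ∨ ¬q3).
            ¬(q3 ∨ ¬q3): α-rule — add ¬q3, ¬¬q3.
            × closes — contains both q3 and ¬q3.
4 branches closed, 6 open.
Each open branch fixes some atoms; the unmentioned ones are free. Counting distinct full assignments: branch {q1=0, q2=1} (q3) contributes 2 new; branch {q1=0, q2=1, q3=1} (none free) contributes 0 new; branch {q1=0, q2=1, q3=0} (none free) contributes 0 new; branch {q1=0, q2=1, q3=0} (none free) contributes 0 new; branch {q1=0, q2=1, q3=0} (none free) contributes 0 new; branch {q1=1, q2=0, q3=0} (none free) contributes 1 new. Total: 3.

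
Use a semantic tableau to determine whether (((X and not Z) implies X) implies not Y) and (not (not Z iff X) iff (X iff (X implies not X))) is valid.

Not valid

Assume the negation and expand:
Initial set: {not ((((X and not Z) implies X) implies not Y) and (not (not Z iff X) iff (X iff (X implies not X))))}.
not ((((X and not Z) implies X) implies not Y) and (not (not Z iff X) iff (X iff (X implies not X)))): β-rule — branch into not (((X and not Z) implies X) implies not Y)  //  not (not (not Z iff X) iff (X iff (X implies not X))).
  branch 1 (add not (((X and not Z) implies X) implies not Y)):
    not (((X and not Z) implies X) implies not Y): α-rule — add ((X and not Z) implies X), not not Y.
    ((X and not Z) implies X): β-rule — branch into not (X and not Z)  //  X.
      branch 1.1 (add not (X and not Z)):
        not (X and not Z): β-rule — branch into not X  //  not not Z.
          branch 1.1.1 (add not X):
            ○ open, literals {X=false, Y=true}.
          branch 1.1.2 (add not not Z):
            ○ open, literals {Y=true, Z=true}.
      branch 1.2 (add X):
        ○ open, literals {X=true, Y=true}.
  branch 2 (add not (not (not Z iff X) iff (X iff (X implies not X)))):
    not (not (not Z iff X) iff (X iff (X implies not X))): β-rule — branch into not (not Z iff X), not (X iff (X implies not X))  //  not not (not Z iff X), (X iff (X implies not X)).
      branch 2.1 (add not (not Z iff X), not (X iff (X implies not X))):
        not (not Z iff X): β-rule — branch into not Z, not X  //  not not Z, X.
          branch 2.1.1 (add not Z, not X):
            not (X iff (X implies not X)): β-rule — branch into X, not (X implies not X)  //  not X, (X implies not X).
              branch 2.1.1.1 (add X, not (X implies not X)):
                × closes — contains both X and not X.
              branch 2.1.1.2 (add not X, (X implies not X)):
                (X implies not X): β-rule — branch into not X  //  not X.
                  branch 2.1.1.2.1 (add not X):
                    ○ open, literals {X=false, Z=false}.
                  branch 2.1.1.2.2 (add not X):
                    ○ open, literals {X=false, Z=false}.
          branch 2.1.2 (add not not Z, X):
            not (X iff (X implies not X)): β-rule — branch into X, not (X implies not X)  //  not X, (X implies not X).
              branch 2.1.2.1 (add X, not (X implies not X)):
                not (X implies not X): α-rule — add X, not not X.
                ○ open, literals {X=true, Z=true}.
              branch 2.1.2.2 (add not X, (X implies not X)):
                × closes — contains both X and not X.
      branch 2.2 (add not not (not Z iff X), (X iff (X implies not X))):
        not not (not Z iff X): β-rule — branch into not Z, X  //  not not Z, not X.
          branch 2.2.1 (add not Z, X):
            (X iff (X implies not X)): β-rule — branch into X, (X implies not X)  //  not X, not (X implies not X).
              branch 2.2.1.1 (add X, (X implies not X)):
                (X implies not X): β-rule — branch into not X  //  not X.
                  branch 2.2.1.1.1 (add not X):
                    × closes — contains both X and not X.
                  branch 2.2.1.1.2 (add not X):
                    × closes — contains both X and not X.
              branch 2.2.1.2 (add not X, not (X implies not X)):
                × closes — contains both X and not X.
          branch 2.2.2 (add not not Z, not X):
            (X iff (X implies not X)): β-rule — branch into X, (X implies not X)  //  not X, not (X implies not X).
              branch 2.2.2.1 (add X, (X implies not X)):
                × closes — contains both X and not X.
              branch 2.2.2.2 (add not X, not (X implies not X)):
                not (X implies not X): α-rule — add X, not not X.
                × closes — contains both X and not X.
7 branches closed, 6 open.
An open branch gives a countermodel: X=false, Y=true (unmentioned atoms arbitrary); under it the original formula is false.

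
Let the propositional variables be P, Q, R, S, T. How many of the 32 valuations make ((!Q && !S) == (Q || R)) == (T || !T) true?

Initial set: {(((!Q && !S) == (Q || R)) == (T || !T))}.
(((!Q && !S) == (Q || R)) == (T || !T)): β-rule — branch into ((!Q && !S) == (Q || R)), (T || !T)  //  !((!Q && !S) == (Q || R)), !(T || !T).
  branch 1 (add ((!Q && !S) == (Q || R)), (T || !T)):
    ((!Q && !S) == (Q || R)): β-rule — branch into (!Q && !S), (Q || R)  //  !(!Q && !S), !(Q || R).
      branch 1.1 (add (!Q && !S), (Q || R)):
        (!Q && !S): α-rule — add !Q, !S.
        (T || !T): β-rule — branch into T  //  !T.
          branch 1.1.1 (add T):
            (Q || R): β-rule — branch into Q  //  R.
              branch 1.1.1.1 (add Q):
                × closes — contains both Q and !Q.
              branch 1.1.1.2 (add R):
                ○ open, literals {Q=false, R=true, S=false, T=true}.
          branch 1.1.2 (add !T):
            (Q || R): β-rule — branch into Q  //  R.
              branch 1.1.2.1 (add Q):
                × closes — contains both Q and !Q.
              branch 1.1.2.2 (add R):
                ○ open, literals {Q=false, R=true, S=false, T=false}.
      branch 1.2 (add !(!Q && !S), !(Q || R)):
        !(Q || R): α-rule — add !Q, !R.
        (T || !T): β-rule — branch into T  //  !T.
          branch 1.2.1 (add T):
            !(!Q && !S): β-rule — branch into !!Q  //  !!S.
              branch 1.2.1.1 (add !!Q):
                × closes — contains both Q and !Q.
              branch 1.2.1.2 (add !!S):
                ○ open, literals {Q=false, R=false, S=true, T=true}.
          branch 1.2.2 (add !T):
            !(!Q && !S): β-rule — branch into !!Q  //  !!S.
              branch 1.2.2.1 (add !!Q):
                × closes — contains both Q and !Q.
              branch 1.2.2.2 (add !!S):
                ○ open, literals {Q=false, R=false, S=true, T=false}.
  branch 2 (add !((!Q && !S) == (Q || R)), !(T || !T)):
    !(T || !T): α-rule — add !T, !!T.
    × closes — contains both T and !T.
5 branches closed, 4 open.
Each open branch fixes some atoms; the unmentioned ones are free. Counting distinct full assignments: branch {Q=false, R=true, S=false, T=true} (P) contributes 2 new; branch {Q=false, R=true, S=false, T=false} (P) contributes 2 new; branch {Q=false, R=false, S=true, T=true} (P) contributes 2 new; branch {Q=false, R=false, S=true, T=false} (P) contributes 2 new. Total: 8.

8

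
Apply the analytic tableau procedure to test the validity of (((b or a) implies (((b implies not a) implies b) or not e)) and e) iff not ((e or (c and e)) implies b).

Not valid

Assume the negation and expand:
Initial set: {not ((((b or a) implies (((b implies not a) implies b) or not e)) and e) iff not ((e or (c and e)) implies b))}.
not ((((b or a) implies (((b implies not a) implies b) or not e)) and e) iff not ((e or (c and e)) implies b)): β-rule — branch into (((b or a) implies (((b implies not a) implies b) or not e)) and e), not not ((e or (c and e)) implies b)  //  not (((b or a) implies (((b implies not a) implies b) or not e)) and e), not ((e or (c and e)) implies b).
  branch 1 (add (((b or a) implies (((b implies not a) implies b) or not e)) and e), not not ((e or (c and e)) implies b)):
    (((b or a) implies (((b implies not a) implies b) or not e)) and e): α-rule — add ((b or a) implies (((b implies not a) implies b) or not e)), e.
    not not ((e or (c and e)) implies b): β-rule — branch into not (e or (c and e))  //  b.
      branch 1.1 (add not (e or (c and e))):
        not (e or (c and e)): α-rule — add not e, not (c and e).
        × closes — contains both e and not e.
      branch 1.2 (add b):
        ((b or a) implies (((b implies not a) implies b) or not e)): β-rule — branch into not (b or a)  //  (((b implies not a) implies b) or not e).
          branch 1.2.1 (add not (b or a)):
            not (b or a): α-rule — add not b, not a.
            × closes — contains both b and not b.
          branch 1.2.2 (add (((b implies not a) implies b) or not e)):
            (((b implies not a) implies b) or not e): β-rule — branch into ((b implies not a) implies b)  //  not e.
              branch 1.2.2.1 (add ((b implies not a) implies b)):
                ((b implies not a) implies b): β-rule — branch into not (b implies not a)  //  b.
                  branch 1.2.2.1.1 (add not (b implies not a)):
                    not (b implies not a): α-rule — add b, not not a.
                    ○ open, literals {a=T, b=T, e=T}.
                  branch 1.2.2.1.2 (add b):
                    ○ open, literals {b=T, e=T}.
              branch 1.2.2.2 (add not e):
                × closes — contains both e and not e.
  branch 2 (add not (((b or a) implies (((b implies not a) implies b) or not e)) and e), not ((e or (c and e)) implies b)):
    not ((e or (c and e)) implies b): α-rule — add (e or (c and e)), not b.
    not (((b or a) implies (((b implies not a) implies b) or not e)) and e): β-rule — branch into not ((b or a) implies (((b implies not a) implies b) or not e))  //  not e.
      branch 2.1 (add not ((b or a) implies (((b implies not a) implies b) or not e))):
        not ((b or a) implies (((b implies not a) implies b) or not e)): α-rule — add (b or a), not (((b implies not a) implies b) or not e).
        not (((b implies not a) implies b) or not e): α-rule — add not ((b implies not a) implies b), not not e.
        not ((b implies not a) implies b): α-rule — add (b implies not a), not b.
        (e or (c and e)): β-rule — branch into e  //  (c and e).
          branch 2.1.1 (add e):
            (b or a): β-rule — branch into b  //  a.
              branch 2.1.1.1 (add b):
                × closes — contains both b and not b.
              branch 2.1.1.2 (add a):
                (b implies not a): β-rule — branch into not b  //  not a.
                  branch 2.1.1.2.1 (add not b):
                    ○ open, literals {a=T, b=F, e=T}.
                  branch 2.1.1.2.2 (add not a):
                    × closes — contains both a and not a.
          branch 2.1.2 (add (c and e)):
            (c and e): α-rule — add c, e.
            (b or a): β-rule — branch into b  //  a.
              branch 2.1.2.1 (add b):
                × closes — contains both b and not b.
              branch 2.1.2.2 (add a):
                (b implies not a): β-rule — branch into not b  //  not a.
                  branch 2.1.2.2.1 (add not b):
                    ○ open, literals {a=T, b=F, c=T, e=T}.
                  branch 2.1.2.2.2 (add not a):
                    × closes — contains both a and not a.
      branch 2.2 (add not e):
        (e or (c and e)): β-rule — branch into e  //  (c and e).
          branch 2.2.1 (add e):
            × closes — contains both e and not e.
          branch 2.2.2 (add (c and e)):
            (c and e): α-rule — add c, e.
            × closes — contains both e and not e.
9 branches closed, 4 open.
An open branch gives a countermodel: a=T, b=T, e=T (unmentioned atoms arbitrary); under it the original formula is false.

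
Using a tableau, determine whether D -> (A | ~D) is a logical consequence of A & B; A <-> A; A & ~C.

Yes

Initial set: {(A & B); (A <-> A); (A & ~C); ~(D -> (A | ~D))}.
(A & B): α-rule — add A, B.
(A & ~C): α-rule — add A, ~C.
~(D -> (A | ~D)): α-rule — add D, ~(A | ~D).
~(A | ~D): α-rule — add ~A, ~~D.
× closes — contains both A and ~A.
All 1 branch closes.
Every branch closed, so the premises entail the conclusion.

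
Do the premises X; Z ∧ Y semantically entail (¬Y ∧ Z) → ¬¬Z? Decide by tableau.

Yes

Initial set: {X; (Z ∧ Y); ¬((¬Y ∧ Z) → ¬¬Z)}.
(Z ∧ Y): α-rule — add Z, Y.
¬((¬Y ∧ Z) → ¬¬Z): α-rule — add (¬Y ∧ Z), ¬¬¬Z.
(¬Y ∧ Z): α-rule — add ¬Y, Z.
× closes — contains both Y and ¬Y.
All 1 branch closes.
Every branch closed, so the premises entail the conclusion.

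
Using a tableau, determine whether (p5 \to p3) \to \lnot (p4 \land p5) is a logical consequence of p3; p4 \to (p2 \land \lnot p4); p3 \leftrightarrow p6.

Yes

Initial set: {p3; (p4 \to (p2 \land \lnot p4)); (p3 \leftrightarrow p6); \lnot ((p5 \to p3) \to \lnot (p4 \land p5))}.
\lnot ((p5 \to p3) \to \lnot (p4 \land p5)): α-rule — add (p5 \to p3), \lnot \lnot (p4 \land p5).
\lnot \lnot (p4 \land p5): α-rule — add p4, p5.
(p4 \to (p2 \land \lnot p4)): β-rule — branch into \lnot p4  //  (p2 \land \lnot p4).
  branch 1 (add \lnot p4):
    × closes — contains both p4 and \lnot p4.
  branch 2 (add (p2 \land \lnot p4)):
    (p2 \land \lnot p4): α-rule — add p2, \lnot p4.
    × closes — contains both p4 and \lnot p4.
All 2 branches close.
Every branch closed, so the premises entail the conclusion.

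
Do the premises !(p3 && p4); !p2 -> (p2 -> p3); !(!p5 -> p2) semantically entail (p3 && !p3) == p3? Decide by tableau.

Initial set: {!(p3 && p4); (!p2 -> (p2 -> p3)); !(!p5 -> p2); !((p3 && !p3) == p3)}.
!(!p5 -> p2): α-rule — add !p5, !p2.
!(p3 && p4): β-rule — branch into !p3  //  !p4.
  branch 1 (add !p3):
    (!p2 -> (p2 -> p3)): β-rule — branch into !!p2  //  (p2 -> p3).
      branch 1.1 (add !!p2):
        × closes — contains both p2 and !p2.
      branch 1.2 (add (p2 -> p3)):
        !((p3 && !p3) == p3): β-rule — branch into (p3 && !p3), !p3  //  !(p3 && !p3), p3.
          branch 1.2.1 (add (p3 && !p3), !p3):
            (p3 && !p3): α-rule — add p3, !p3.
            × closes — contains both p3 and !p3.
          branch 1.2.2 (add !(p3 && !p3), p3):
            × closes — contains both p3 and !p3.
  branch 2 (add !p4):
    (!p2 -> (p2 -> p3)): β-rule — branch into !!p2  //  (p2 -> p3).
      branch 2.1 (add !!p2):
        × closes — contains both p2 and !p2.
      branch 2.2 (add (p2 -> p3)):
        !((p3 && !p3) == p3): β-rule — branch into (p3 && !p3), !p3  //  !(p3 && !p3), p3.
          branch 2.2.1 (add (p3 && !p3), !p3):
            (p3 && !p3): α-rule — add p3, !p3.
            × closes — contains both p3 and !p3.
          branch 2.2.2 (add !(p3 && !p3), p3):
            (p2 -> p3): β-rule — branch into !p2  //  p3.
              branch 2.2.2.1 (add !p2):
                !(p3 && !p3): β-rule — branch into !p3  //  !!p3.
                  branch 2.2.2.1.1 (add !p3):
                    × closes — contains both p3 and !p3.
                  branch 2.2.2.1.2 (add !!p3):
                    ○ open, literals {p2=0, p3=1, p4=0, p5=0}.
              branch 2.2.2.2 (add p3):
                !(p3 && !p3): β-rule — branch into !p3  //  !!p3.
                  branch 2.2.2.2.1 (add !p3):
                    × closes — contains both p3 and !p3.
                  branch 2.2.2.2.2 (add !!p3):
                    ○ open, literals {p2=0, p3=1, p4=0, p5=0}.
7 branches closed, 2 open.
An open branch gives a countermodel: p2=0, p3=1, p4=0, p5=0 (unmentioned atoms arbitrary); the premises hold there but the conclusion fails.

No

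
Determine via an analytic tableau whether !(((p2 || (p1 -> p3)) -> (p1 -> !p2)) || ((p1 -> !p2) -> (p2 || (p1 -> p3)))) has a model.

Initial set: {T !(((p2 || (p1 -> p3)) -> (p1 -> !p2)) || ((p1 -> !p2) -> (p2 || (p1 -> p3))))}.
T !(((p2 || (p1 -> p3)) -> (p1 -> !p2)) || ((p1 -> !p2) -> (p2 || (p1 -> p3)))): α-rule — add F ((p2 || (p1 -> p3)) -> (p1 -> !p2)), F ((p1 -> !p2) -> (p2 || (p1 -> p3))).
F ((p2 || (p1 -> p3)) -> (p1 -> !p2)): α-rule — add T (p2 || (p1 -> p3)), F (p1 -> !p2).
F ((p1 -> !p2) -> (p2 || (p1 -> p3))): α-rule — add T (p1 -> !p2), F (p2 || (p1 -> p3)).
F (p1 -> !p2): α-rule — add T p1, F !p2.
F (p2 || (p1 -> p3)): α-rule — add F p2, F (p1 -> p3).
× closes — contains both p2 and !p2.
All 1 branch closes.
Every branch closed; the formula is unsatisfiable.

Unsatisfiable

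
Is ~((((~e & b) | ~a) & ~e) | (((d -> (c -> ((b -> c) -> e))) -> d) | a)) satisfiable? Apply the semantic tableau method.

Initial set: {~((((~e & b) | ~a) & ~e) | (((d -> (c -> ((b -> c) -> e))) -> d) | a))}.
~((((~e & b) | ~a) & ~e) | (((d -> (c -> ((b -> c) -> e))) -> d) | a)): α-rule — add ~(((~e & b) | ~a) & ~e), ~(((d -> (c -> ((b -> c) -> e))) -> d) | a).
~(((d -> (c -> ((b -> c) -> e))) -> d) | a): α-rule — add ~((d -> (c -> ((b -> c) -> e))) -> d), ~a.
~((d -> (c -> ((b -> c) -> e))) -> d): α-rule — add (d -> (c -> ((b -> c) -> e))), ~d.
~(((~e & b) | ~a) & ~e): β-rule — branch into ~((~e & b) | ~a)  //  ~~e.
  branch 1 (add ~((~e & b) | ~a)):
    ~((~e & b) | ~a): α-rule — add ~(~e & b), ~~a.
    × closes — contains both a and ~a.
  branch 2 (add ~~e):
    (d -> (c -> ((b -> c) -> e))): β-rule — branch into ~d  //  (c -> ((b -> c) -> e)).
      branch 2.1 (add ~d):
        ○ open, literals {a=false, d=false, e=true}.
      branch 2.2 (add (c -> ((b -> c) -> e))):
        (c -> ((b -> c) -> e)): β-rule — branch into ~c  //  ((b -> c) -> e).
          branch 2.2.1 (add ~c):
            ○ open, literals {a=false, c=false, d=false, e=true}.
          branch 2.2.2 (add ((b -> c) -> e)):
            ((b -> c) -> e): β-rule — branch into ~(b -> c)  //  e.
              branch 2.2.2.1 (add ~(b -> c)):
                ~(b -> c): α-rule — add b, ~c.
                ○ open, literals {a=false, b=true, c=false, d=false, e=true}.
              branch 2.2.2.2 (add e):
                ○ open, literals {a=false, d=false, e=true}.
1 branch closed, 4 open.
An open branch gives a satisfying assignment: a=false, d=false, e=true.

Satisfiable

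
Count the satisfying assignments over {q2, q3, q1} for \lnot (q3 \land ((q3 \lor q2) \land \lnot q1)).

Initial set: {T \lnot (q3 \land ((q3 \lor q2) \land \lnot q1))}.
T \lnot (q3 \land ((q3 \lor q2) \land \lnot q1)): β-rule — branch into F q3  //  F ((q3 \lor q2) \land \lnot q1).
  branch 1 (add F q3):
    ○ open, literals {q3=0}.
  branch 2 (add F ((q3 \lor q2) \land \lnot q1)):
    F ((q3 \lor q2) \land \lnot q1): β-rule — branch into F (q3 \lor q2)  //  F \lnot q1.
      branch 2.1 (add F (q3 \lor q2)):
        F (q3 \lor q2): α-rule — add F q3, F q2.
        ○ open, literals {q2=0, q3=0}.
      branch 2.2 (add F \lnot q1):
        ○ open, literals {q1=1}.
0 branches closed, 3 open.
Each open branch fixes some atoms; the unmentioned ones are free. Counting distinct full assignments: branch {q3=0} (q2, q1) contributes 4 new; branch {q2=0, q3=0} (q1) contributes 0 new; branch {q1=1} (q2, q3) contributes 2 new. Total: 6.

6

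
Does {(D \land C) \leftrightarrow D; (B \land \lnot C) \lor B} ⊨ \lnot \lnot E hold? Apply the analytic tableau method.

No

Initial set: {T ((D \land C) \leftrightarrow D); T ((B \land \lnot C) \lor B); F \lnot \lnot E}.
F \lnot \lnot E: drop double negation, giving F E.
T ((D \land C) \leftrightarrow D): β-rule — branch into T (D \land C), T D  //  F (D \land C), F D.
  branch 1 (add T (D \land C), T D):
    T (D \land C): α-rule — add T D, T C.
    T ((B \land \lnot C) \lor B): β-rule — branch into T (B \land \lnot C)  //  T B.
      branch 1.1 (add T (B \land \lnot C)):
        T (B \land \lnot C): α-rule — add T B, T \lnot C.
        × closes — contains both C and \lnot C.
      branch 1.2 (add T B):
        ○ open, literals {B=T, C=T, D=T, E=F}.
  branch 2 (add F (D \land C), F D):
    T ((B \land \lnot C) \lor B): β-rule — branch into T (B \land \lnot C)  //  T B.
      branch 2.1 (add T (B \land \lnot C)):
        T (B \land \lnot C): α-rule — add T B, T \lnot C.
        F (D \land C): β-rule — branch into F D  //  F C.
          branch 2.1.1 (add F D):
            ○ open, literals {B=T, C=F, D=F, E=F}.
          branch 2.1.2 (add F C):
            ○ open, literals {B=T, C=F, D=F, E=F}.
      branch 2.2 (add T B):
        F (D \land C): β-rule — branch into F D  //  F C.
          branch 2.2.1 (add F D):
            ○ open, literals {B=T, D=F, E=F}.
          branch 2.2.2 (add F C):
            ○ open, literals {B=T, C=F, D=F, E=F}.
1 branch closed, 5 open.
An open branch gives a countermodel: B=T, C=T, D=T, E=F (unmentioned atoms arbitrary); the premises hold there but the conclusion fails.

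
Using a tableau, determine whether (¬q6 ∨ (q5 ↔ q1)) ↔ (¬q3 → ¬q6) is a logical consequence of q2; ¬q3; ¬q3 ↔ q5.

No

Initial set: {T q2; T ¬q3; T (¬q3 ↔ q5); F ((¬q6 ∨ (q5 ↔ q1)) ↔ (¬q3 → ¬q6))}.
T (¬q3 ↔ q5): β-rule — branch into T ¬q3, T q5  //  F ¬q3, F q5.
  branch 1 (add T ¬q3, T q5):
    F ((¬q6 ∨ (q5 ↔ q1)) ↔ (¬q3 → ¬q6)): β-rule — branch into T (¬q6 ∨ (q5 ↔ q1)), F (¬q3 → ¬q6)  //  F (¬q6 ∨ (q5 ↔ q1)), T (¬q3 → ¬q6).
      branch 1.1 (add T (¬q6 ∨ (q5 ↔ q1)), F (¬q3 → ¬q6)):
        F (¬q3 → ¬q6): α-rule — add T ¬q3, F ¬q6.
        T (¬q6 ∨ (q5 ↔ q1)): β-rule — branch into T ¬q6  //  T (q5 ↔ q1).
          branch 1.1.1 (add T ¬q6):
            × closes — contains both q6 and ¬q6.
          branch 1.1.2 (add T (q5 ↔ q1)):
            T (q5 ↔ q1): β-rule — branch into T q5, T q1  //  F q5, F q1.
              branch 1.1.2.1 (add T q5, T q1):
                ○ open, literals {q1=1, q2=1, q3=0, q5=1, q6=1}.
              branch 1.1.2.2 (add F q5, F q1):
                × closes — contains both q5 and ¬q5.
      branch 1.2 (add F (¬q6 ∨ (q5 ↔ q1)), T (¬q3 → ¬q6)):
        F (¬q6 ∨ (q5 ↔ q1)): α-rule — add F ¬q6, F (q5 ↔ q1).
        T (¬q3 → ¬q6): β-rule — branch into F ¬q3  //  T ¬q6.
          branch 1.2.1 (add F ¬q3):
            × closes — contains both q3 and ¬q3.
          branch 1.2.2 (add T ¬q6):
            × closes — contains both q6 and ¬q6.
  branch 2 (add F ¬q3, F q5):
    × closes — contains both q3 and ¬q3.
5 branches closed, 1 open.
An open branch gives a countermodel: q1=1, q2=1, q3=0, q5=1, q6=1 (unmentioned atoms arbitrary); the premises hold there but the conclusion fails.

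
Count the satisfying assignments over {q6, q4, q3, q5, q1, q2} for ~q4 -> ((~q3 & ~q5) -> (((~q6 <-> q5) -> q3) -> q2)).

62

Initial set: {T (~q4 -> ((~q3 & ~q5) -> (((~q6 <-> q5) -> q3) -> q2)))}.
T (~q4 -> ((~q3 & ~q5) -> (((~q6 <-> q5) -> q3) -> q2))): β-rule — branch into F ~q4  //  T ((~q3 & ~q5) -> (((~q6 <-> q5) -> q3) -> q2)).
  branch 1 (add F ~q4):
    ○ open, literals {q4=true}.
  branch 2 (add T ((~q3 & ~q5) -> (((~q6 <-> q5) -> q3) -> q2))):
    T ((~q3 & ~q5) -> (((~q6 <-> q5) -> q3) -> q2)): β-rule — branch into F (~q3 & ~q5)  //  T (((~q6 <-> q5) -> q3) -> q2).
      branch 2.1 (add F (~q3 & ~q5)):
        F (~q3 & ~q5): β-rule — branch into F ~q3  //  F ~q5.
          branch 2.1.1 (add F ~q3):
            ○ open, literals {q3=true}.
          branch 2.1.2 (add F ~q5):
            ○ open, literals {q5=true}.
      branch 2.2 (add T (((~q6 <-> q5) -> q3) -> q2)):
        T (((~q6 <-> q5) -> q3) -> q2): β-rule — branch into F ((~q6 <-> q5) -> q3)  //  T q2.
          branch 2.2.1 (add F ((~q6 <-> q5) -> q3)):
            F ((~q6 <-> q5) -> q3): α-rule — add T (~q6 <-> q5), F q3.
            T (~q6 <-> q5): β-rule — branch into T ~q6, T q5  //  F ~q6, F q5.
              branch 2.2.1.1 (add T ~q6, T q5):
                ○ open, literals {q3=false, q5=true, q6=false}.
              branch 2.2.1.2 (add F ~q6, F q5):
                ○ open, literals {q3=false, q5=false, q6=true}.
          branch 2.2.2 (add T q2):
            ○ open, literals {q2=true}.
0 branches closed, 6 open.
Each open branch fixes some atoms; the unmentioned ones are free. Counting distinct full assignments: branch {q4=true} (q6, q3, q5, q1, q2) contributes 32 new; branch {q3=true} (q6, q4, q5, q1, q2) contributes 16 new; branch {q5=true} (q6, q4, q3, q1, q2) contributes 8 new; branch {q3=false, q5=true, q6=false} (q4, q1, q2) contributes 0 new; branch {q3=false, q5=false, q6=true} (q4, q1, q2) contributes 4 new; branch {q2=true} (q6, q4, q3, q5, q1) contributes 2 new. Total: 62.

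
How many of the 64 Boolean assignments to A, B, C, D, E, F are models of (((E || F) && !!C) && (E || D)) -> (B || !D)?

58

Initial set: {((((E || F) && !!C) && (E || D)) -> (B || !D))}.
((((E || F) && !!C) && (E || D)) -> (B || !D)): β-rule — branch into !(((E || F) && !!C) && (E || D))  //  (B || !D).
  branch 1 (add !(((E || F) && !!C) && (E || D))):
    !(((E || F) && !!C) && (E || D)): β-rule — branch into !((E || F) && !!C)  //  !(E || D).
      branch 1.1 (add !((E || F) && !!C)):
        !((E || F) && !!C): β-rule — branch into !(E || F)  //  !!!C.
          branch 1.1.1 (add !(E || F)):
            !(E || F): α-rule — add !E, !F.
            ○ open, literals {E=false, F=false}.
          branch 1.1.2 (add !!!C):
            !!!C: drop double negation, giving !C.
            ○ open, literals {C=false}.
      branch 1.2 (add !(E || D)):
        !(E || D): α-rule — add !E, !D.
        ○ open, literals {D=false, E=false}.
  branch 2 (add (B || !D)):
    (B || !D): β-rule — branch into B  //  !D.
      branch 2.1 (add B):
        ○ open, literals {B=true}.
      branch 2.2 (add !D):
        ○ open, literals {D=false}.
0 branches closed, 5 open.
Each open branch fixes some atoms; the unmentioned ones are free. Counting distinct full assignments: branch {E=false, F=false} (A, B, C, D) contributes 16 new; branch {C=false} (A, B, D, E, F) contributes 24 new; branch {D=false, E=false} (A, B, C, F) contributes 4 new; branch {B=true} (A, C, D, E, F) contributes 10 new; branch {D=false} (A, B, C, E, F) contributes 4 new. Total: 58.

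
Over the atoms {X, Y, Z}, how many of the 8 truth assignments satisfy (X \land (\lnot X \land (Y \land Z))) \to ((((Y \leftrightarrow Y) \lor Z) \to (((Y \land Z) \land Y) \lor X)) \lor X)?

Initial set: {((X \land (\lnot X \land (Y \land Z))) \to ((((Y \leftrightarrow Y) \lor Z) \to (((Y \land Z) \land Y) \lor X)) \lor X))}.
((X \land (\lnot X \land (Y \land Z))) \to ((((Y \leftrightarrow Y) \lor Z) \to (((Y \land Z) \land Y) \lor X)) \lor X)): β-rule — branch into \lnot (X \land (\lnot X \land (Y \land Z)))  //  ((((Y \leftrightarrow Y) \lor Z) \to (((Y \land Z) \land Y) \lor X)) \lor X).
  branch 1 (add \lnot (X \land (\lnot X \land (Y \land Z)))):
    \lnot (X \land (\lnot X \land (Y \land Z))): β-rule — branch into \lnot X  //  \lnot (\lnot X \land (Y \land Z)).
      branch 1.1 (add \lnot X):
        ○ open, literals {X=false}.
      branch 1.2 (add \lnot (\lnot X \land (Y \land Z))):
        \lnot (\lnot X \land (Y \land Z)): β-rule — branch into \lnot \lnot X  //  \lnot (Y \land Z).
          branch 1.2.1 (add \lnot \lnot X):
            ○ open, literals {X=true}.
          branch 1.2.2 (add \lnot (Y \land Z)):
            \lnot (Y \land Z): β-rule — branch into \lnot Y  //  \lnot Z.
              branch 1.2.2.1 (add \lnot Y):
                ○ open, literals {Y=false}.
              branch 1.2.2.2 (add \lnot Z):
                ○ open, literals {Z=false}.
  branch 2 (add ((((Y \leftrightarrow Y) \lor Z) \to (((Y \land Z) \land Y) \lor X)) \lor X)):
    ((((Y \leftrightarrow Y) \lor Z) \to (((Y \land Z) \land Y) \lor X)) \lor X): β-rule — branch into (((Y \leftrightarrow Y) \lor Z) \to (((Y \land Z) \land Y) \lor X))  //  X.
      branch 2.1 (add (((Y \leftrightarrow Y) \lor Z) \to (((Y \land Z) \land Y) \lor X))):
        (((Y \leftrightarrow Y) \lor Z) \to (((Y \land Z) \land Y) \lor X)): β-rule — branch into \lnot ((Y \leftrightarrow Y) \lor Z)  //  (((Y \land Z) \land Y) \lor X).
          branch 2.1.1 (add \lnot ((Y \leftrightarrow Y) \lor Z)):
            \lnot ((Y \leftrightarrow Y) \lor Z): α-rule — add \lnot (Y \leftrightarrow Y), \lnot Z.
            \lnot (Y \leftrightarrow Y): β-rule — branch into Y, \lnot Y  //  \lnot Y, Y.
              branch 2.1.1.1 (add Y, \lnot Y):
                × closes — contains both Y and \lnot Y.
              branch 2.1.1.2 (add \lnot Y, Y):
                × closes — contains both Y and \lnot Y.
          branch 2.1.2 (add (((Y \land Z) \land Y) \lor X)):
            (((Y \land Z) \land Y) \lor X): β-rule — branch into ((Y \land Z) \land Y)  //  X.
              branch 2.1.2.1 (add ((Y \land Z) \land Y)):
                ((Y \land Z) \land Y): α-rule — add (Y \land Z), Y.
                (Y \land Z): α-rule — add Y, Z.
                ○ open, literals {Y=true, Z=true}.
              branch 2.1.2.2 (add X):
                ○ open, literals {X=true}.
      branch 2.2 (add X):
        ○ open, literals {X=true}.
2 branches closed, 7 open.
Each open branch fixes some atoms; the unmentioned ones are free. Counting distinct full assignments: branch {X=false} (Y, Z) contributes 4 new; branch {X=true} (Y, Z) contributes 4 new; branch {Y=false} (X, Z) contributes 0 new; branch {Z=false} (X, Y) contributes 0 new; branch {Y=true, Z=true} (X) contributes 0 new; branch {X=true} (Y, Z) contributes 0 new; branch {X=true} (Y, Z) contributes 0 new. Total: 8.

8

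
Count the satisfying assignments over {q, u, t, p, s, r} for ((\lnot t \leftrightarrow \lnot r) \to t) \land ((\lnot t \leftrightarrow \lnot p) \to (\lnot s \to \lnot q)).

Initial set: {(((\lnot t \leftrightarrow \lnot r) \to t) \land ((\lnot t \leftrightarrow \lnot p) \to (\lnot s \to \lnot q)))}.
(((\lnot t \leftrightarrow \lnot r) \to t) \land ((\lnot t \leftrightarrow \lnot p) \to (\lnot s \to \lnot q))): α-rule — add ((\lnot t \leftrightarrow \lnot r) \to t), ((\lnot t \leftrightarrow \lnot p) \to (\lnot s \to \lnot q)).
((\lnot t \leftrightarrow \lnot r) \to t): β-rule — branch into \lnot (\lnot t \leftrightarrow \lnot r)  //  t.
  branch 1 (add \lnot (\lnot t \leftrightarrow \lnot r)):
    ((\lnot t \leftrightarrow \lnot p) \to (\lnot s \to \lnot q)): β-rule — branch into \lnot (\lnot t \leftrightarrow \lnot p)  //  (\lnot s \to \lnot q).
      branch 1.1 (add \lnot (\lnot t \leftrightarrow \lnot p)):
        \lnot (\lnot t \leftrightarrow \lnot r): β-rule — branch into \lnot t, \lnot \lnot r  //  \lnot \lnot t, \lnot r.
          branch 1.1.1 (add \lnot t, \lnot \lnot r):
            \lnot (\lnot t \leftrightarrow \lnot p): β-rule — branch into \lnot t, \lnot \lnot p  //  \lnot \lnot t, \lnot p.
              branch 1.1.1.1 (add \lnot t, \lnot \lnot p):
                ○ open, literals {p=true, r=true, t=false}.
              branch 1.1.1.2 (add \lnot \lnot t, \lnot p):
                × closes — contains both t and \lnot t.
          branch 1.1.2 (add \lnot \lnot t, \lnot r):
            \lnot (\lnot t \leftrightarrow \lnot p): β-rule — branch into \lnot t, \lnot \lnot p  //  \lnot \lnot t, \lnot p.
              branch 1.1.2.1 (add \lnot t, \lnot \lnot p):
                × closes — contains both t and \lnot t.
              branch 1.1.2.2 (add \lnot \lnot t, \lnot p):
                ○ open, literals {p=false, r=false, t=true}.
      branch 1.2 (add (\lnot s \to \lnot q)):
        \lnot (\lnot t \leftrightarrow \lnot r): β-rule — branch into \lnot t, \lnot \lnot r  //  \lnot \lnot t, \lnot r.
          branch 1.2.1 (add \lnot t, \lnot \lnot r):
            (\lnot s \to \lnot q): β-rule — branch into \lnot \lnot s  //  \lnot q.
              branch 1.2.1.1 (add \lnot \lnot s):
                ○ open, literals {r=true, s=true, t=false}.
              branch 1.2.1.2 (add \lnot q):
                ○ open, literals {q=false, r=true, t=false}.
          branch 1.2.2 (add \lnot \lnot t, \lnot r):
            (\lnot s \to \lnot q): β-rule — branch into \lnot \lnot s  //  \lnot q.
              branch 1.2.2.1 (add \lnot \lnot s):
                ○ open, literals {r=false, s=true, t=true}.
              branch 1.2.2.2 (add \lnot q):
                ○ open, literals {q=false, r=false, t=true}.
  branch 2 (add t):
    ((\lnot t \leftrightarrow \lnot p) \to (\lnot s \to \lnot q)): β-rule — branch into \lnot (\lnot t \leftrightarrow \lnot p)  //  (\lnot s \to \lnot q).
      branch 2.1 (add \lnot (\lnot t \leftrightarrow \lnot p)):
        \lnot (\lnot t \leftrightarrow \lnot p): β-rule — branch into \lnot t, \lnot \lnot p  //  \lnot \lnot t, \lnot p.
          branch 2.1.1 (add \lnot t, \lnot \lnot p):
            × closes — contains both t and \lnot t.
          branch 2.1.2 (add \lnot \lnot t, \lnot p):
            ○ open, literals {p=false, t=true}.
      branch 2.2 (add (\lnot s \to \lnot q)):
        (\lnot s \to \lnot q): β-rule — branch into \lnot \lnot s  //  \lnot q.
          branch 2.2.1 (add \lnot \lnot s):
            ○ open, literals {s=true, t=true}.
          branch 2.2.2 (add \lnot q):
            ○ open, literals {q=false, t=true}.
3 branches closed, 9 open.
Each open branch fixes some atoms; the unmentioned ones are free. Counting distinct full assignments: branch {p=true, r=true, t=false} (q, u, s) contributes 8 new; branch {p=false, r=false, t=true} (q, u, s) contributes 8 new; branch {r=true, s=true, t=false} (q, u, p) contributes 4 new; branch {q=false, r=true, t=false} (u, p, s) contributes 2 new; branch {r=false, s=true, t=true} (q, u, p) contributes 4 new; branch {q=false, r=false, t=true} (u, p, s) contributes 2 new; branch {p=false, t=true} (q, u, s, r) contributes 8 new; branch {s=true, t=true} (q, u, p, r) contributes 4 new; branch {q=false, t=true} (u, p, s, r) contributes 2 new. Total: 42.

42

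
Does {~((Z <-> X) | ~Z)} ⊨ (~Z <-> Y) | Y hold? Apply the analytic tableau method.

Initial set: {~((Z <-> X) | ~Z); ~((~Z <-> Y) | Y)}.
~((Z <-> X) | ~Z): α-rule — add ~(Z <-> X), ~~Z.
~((~Z <-> Y) | Y): α-rule — add ~(~Z <-> Y), ~Y.
~(Z <-> X): β-rule — branch into Z, ~X  //  ~Z, X.
  branch 1 (add Z, ~X):
    ~(~Z <-> Y): β-rule — branch into ~Z, ~Y  //  ~~Z, Y.
      branch 1.1 (add ~Z, ~Y):
        × closes — contains both Z and ~Z.
      branch 1.2 (add ~~Z, Y):
        × closes — contains both Y and ~Y.
  branch 2 (add ~Z, X):
    × closes — contains both Z and ~Z.
All 3 branches close.
Every branch closed, so the premises entail the conclusion.

Yes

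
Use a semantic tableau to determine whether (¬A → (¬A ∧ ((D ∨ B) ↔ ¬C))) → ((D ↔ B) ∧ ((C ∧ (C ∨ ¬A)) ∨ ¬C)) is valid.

Not valid

Assume the negation and expand:
Initial set: {¬((¬A → (¬A ∧ ((D ∨ B) ↔ ¬C))) → ((D ↔ B) ∧ ((C ∧ (C ∨ ¬A)) ∨ ¬C)))}.
¬((¬A → (¬A ∧ ((D ∨ B) ↔ ¬C))) → ((D ↔ B) ∧ ((C ∧ (C ∨ ¬A)) ∨ ¬C))): α-rule — add (¬A → (¬A ∧ ((D ∨ B) ↔ ¬C))), ¬((D ↔ B) ∧ ((C ∧ (C ∨ ¬A)) ∨ ¬C)).
(¬A → (¬A ∧ ((D ∨ B) ↔ ¬C))): β-rule — branch into ¬¬A  //  (¬A ∧ ((D ∨ B) ↔ ¬C)).
  branch 1 (add ¬¬A):
    ¬((D ↔ B) ∧ ((C ∧ (C ∨ ¬A)) ∨ ¬C)): β-rule — branch into ¬(D ↔ B)  //  ¬((C ∧ (C ∨ ¬A)) ∨ ¬C).
      branch 1.1 (add ¬(D ↔ B)):
        ¬(D ↔ B): β-rule — branch into D, ¬B  //  ¬D, B.
          branch 1.1.1 (add D, ¬B):
            ○ open, literals {A=1, B=0, D=1}.
          branch 1.1.2 (add ¬D, B):
            ○ open, literals {A=1, B=1, D=0}.
      branch 1.2 (add ¬((C ∧ (C ∨ ¬A)) ∨ ¬C)):
        ¬((C ∧ (C ∨ ¬A)) ∨ ¬C): α-rule — add ¬(C ∧ (C ∨ ¬A)), ¬¬C.
        ¬(C ∧ (C ∨ ¬A)): β-rule — branch into ¬C  //  ¬(C ∨ ¬A).
          branch 1.2.1 (add ¬C):
            × closes — contains both C and ¬C.
          branch 1.2.2 (add ¬(C ∨ ¬A)):
            ¬(C ∨ ¬A): α-rule — add ¬C, ¬¬A.
            × closes — contains both C and ¬C.
  branch 2 (add (¬A ∧ ((D ∨ B) ↔ ¬C))):
    (¬A ∧ ((D ∨ B) ↔ ¬C)): α-rule — add ¬A, ((D ∨ B) ↔ ¬C).
    ¬((D ↔ B) ∧ ((C ∧ (C ∨ ¬A)) ∨ ¬C)): β-rule — branch into ¬(D ↔ B)  //  ¬((C ∧ (C ∨ ¬A)) ∨ ¬C).
      branch 2.1 (add ¬(D ↔ B)):
        ((D ∨ B) ↔ ¬C): β-rule — branch into (D ∨ B), ¬C  //  ¬(D ∨ B), ¬¬C.
          branch 2.1.1 (add (D ∨ B), ¬C):
            ¬(D ↔ B): β-rule — branch into D, ¬B  //  ¬D, B.
              branch 2.1.1.1 (add D, ¬B):
                (D ∨ B): β-rule — branch into D  //  B.
                  branch 2.1.1.1.1 (add D):
                    ○ open, literals {A=0, B=0, C=0, D=1}.
                  branch 2.1.1.1.2 (add B):
                    × closes — contains both B and ¬B.
              branch 2.1.1.2 (add ¬D, B):
                (D ∨ B): β-rule — branch into D  //  B.
                  branch 2.1.1.2.1 (add D):
                    × closes — contains both D and ¬D.
                  branch 2.1.1.2.2 (add B):
                    ○ open, literals {A=0, B=1, C=0, D=0}.
          branch 2.1.2 (add ¬(D ∨ B), ¬¬C):
            ¬(D ∨ B): α-rule — add ¬D, ¬B.
            ¬(D ↔ B): β-rule — branch into D, ¬B  //  ¬D, B.
              branch 2.1.2.1 (add D, ¬B):
                × closes — contains both D and ¬D.
              branch 2.1.2.2 (add ¬D, B):
                × closes — contains both B and ¬B.
      branch 2.2 (add ¬((C ∧ (C ∨ ¬A)) ∨ ¬C)):
        ¬((C ∧ (C ∨ ¬A)) ∨ ¬C): α-rule — add ¬(C ∧ (C ∨ ¬A)), ¬¬C.
        ((D ∨ B) ↔ ¬C): β-rule — branch into (D ∨ B), ¬C  //  ¬(D ∨ B), ¬¬C.
          branch 2.2.1 (add (D ∨ B), ¬C):
            × closes — contains both C and ¬C.
          branch 2.2.2 (add ¬(D ∨ B), ¬¬C):
            ¬(D ∨ B): α-rule — add ¬D, ¬B.
            ¬(C ∧ (C ∨ ¬A)): β-rule — branch into ¬C  //  ¬(C ∨ ¬A).
              branch 2.2.2.1 (add ¬C):
                × closes — contains both C and ¬C.
              branch 2.2.2.2 (add ¬(C ∨ ¬A)):
                ¬(C ∨ ¬A): α-rule — add ¬C, ¬¬A.
                × closes — contains both C and ¬C.
9 branches closed, 4 open.
An open branch gives a countermodel: A=1, B=0, D=1 (unmentioned atoms arbitrary); under it the original formula is false.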